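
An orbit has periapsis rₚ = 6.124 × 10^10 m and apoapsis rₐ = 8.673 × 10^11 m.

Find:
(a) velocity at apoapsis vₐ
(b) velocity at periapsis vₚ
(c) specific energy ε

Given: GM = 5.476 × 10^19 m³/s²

(a) With a = (rₚ + rₐ)/2 = 4.6427e+11 m, vₐ = √(GM (2/rₐ − 1/a)) = √(5.476e+19 · (2/8.673e+11 − 1/4.6427e+11)) m/s ≈ 2886 m/s
(b) With a = (rₚ + rₐ)/2 = 4.6427e+11 m, vₚ = √(GM (2/rₚ − 1/a)) = √(5.476e+19 · (2/6.124e+10 − 1/4.6427e+11)) m/s ≈ 4.087e+04 m/s
(c) With a = (rₚ + rₐ)/2 = 4.6427e+11 m, ε = −GM/(2a) = −5.476e+19/(2 · 4.6427e+11) J/kg ≈ -5.897e+07 J/kg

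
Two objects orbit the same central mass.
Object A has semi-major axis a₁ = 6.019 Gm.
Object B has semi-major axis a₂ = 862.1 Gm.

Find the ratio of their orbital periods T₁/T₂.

Convert to SI: a₁ = 6.019 Gm = 6.019e+09 m; a₂ = 862.1 Gm = 8.621e+11 m.
From Kepler's third law, (T₁/T₂)² = (a₁/a₂)³, so T₁/T₂ = (a₁/a₂)^(3/2).
a₁/a₂ = 6.019e+09 / 8.621e+11 = 0.00698179.
T₁/T₂ = (0.00698179)^(3/2) ≈ 0.0005834.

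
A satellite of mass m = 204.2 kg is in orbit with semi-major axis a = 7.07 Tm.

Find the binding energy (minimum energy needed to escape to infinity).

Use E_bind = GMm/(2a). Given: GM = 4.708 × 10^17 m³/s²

Convert to SI: a = 7.07 Tm = 7.07e+12 m.
Total orbital energy is E = −GMm/(2a); binding energy is E_bind = −E = GMm/(2a).
E_bind = 4.708e+17 · 204.2 / (2 · 7.07e+12) J ≈ 6.799e+06 J = 6.799 MJ.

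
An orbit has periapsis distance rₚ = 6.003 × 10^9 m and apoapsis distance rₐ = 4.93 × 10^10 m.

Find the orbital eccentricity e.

e = (rₐ − rₚ) / (rₐ + rₚ).
e = (4.93e+10 − 6.003e+09) / (4.93e+10 + 6.003e+09) = 4.3297e+10 / 5.5303e+10 ≈ 0.7829.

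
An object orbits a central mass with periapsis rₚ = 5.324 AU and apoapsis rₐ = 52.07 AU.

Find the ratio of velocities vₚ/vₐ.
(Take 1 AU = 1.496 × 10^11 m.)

Convert to SI: rₚ = 5.324 AU = 7.9647e+11 m; rₐ = 52.07 AU = 7.78967e+12 m.
Conservation of angular momentum gives rₚvₚ = rₐvₐ, so vₚ/vₐ = rₐ/rₚ.
vₚ/vₐ = 7.78967e+12 / 7.9647e+11 ≈ 9.78.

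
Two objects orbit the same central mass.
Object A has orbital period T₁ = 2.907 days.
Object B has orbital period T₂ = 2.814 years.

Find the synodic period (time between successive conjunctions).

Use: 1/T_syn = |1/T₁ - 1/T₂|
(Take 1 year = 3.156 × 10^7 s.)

Convert to SI: T₁ = 2.907 days = 251165 s; T₂ = 2.814 years = 8.88098e+07 s.
T_syn = |T₁ · T₂ / (T₁ − T₂)|.
T_syn = |251165 · 8.88098e+07 / (251165 − 8.88098e+07)| s ≈ 2.519e+05 s = 2.915 days.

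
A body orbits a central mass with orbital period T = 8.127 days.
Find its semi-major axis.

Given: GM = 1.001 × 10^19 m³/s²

Convert to SI: T = 8.127 days = 702173 s.
Invert Kepler's third law: a = (GM · T² / (4π²))^(1/3).
Substituting T = 702173 s and GM = 1.001e+19 m³/s²:
a = (1.001e+19 · (702173)² / (4π²))^(1/3) m
a ≈ 5e+09 m = 5 Gm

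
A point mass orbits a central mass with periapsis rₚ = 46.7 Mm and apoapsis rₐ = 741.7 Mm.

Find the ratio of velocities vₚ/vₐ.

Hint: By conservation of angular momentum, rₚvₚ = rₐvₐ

Convert to SI: rₚ = 46.7 Mm = 4.67e+07 m; rₐ = 741.7 Mm = 7.417e+08 m.
Conservation of angular momentum gives rₚvₚ = rₐvₐ, so vₚ/vₐ = rₐ/rₚ.
vₚ/vₐ = 7.417e+08 / 4.67e+07 ≈ 15.88.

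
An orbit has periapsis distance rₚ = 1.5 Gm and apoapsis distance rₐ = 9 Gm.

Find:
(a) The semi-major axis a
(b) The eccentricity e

Convert to SI: rₚ = 1.5 Gm = 1.5e+09 m; rₐ = 9 Gm = 9e+09 m.
(a) a = (rₚ + rₐ) / 2 = (1.5e+09 + 9e+09) / 2 ≈ 5.25e+09 m = 5.25 Gm.
(b) e = (rₐ − rₚ) / (rₐ + rₚ) = (9e+09 − 1.5e+09) / (9e+09 + 1.5e+09) ≈ 0.7143.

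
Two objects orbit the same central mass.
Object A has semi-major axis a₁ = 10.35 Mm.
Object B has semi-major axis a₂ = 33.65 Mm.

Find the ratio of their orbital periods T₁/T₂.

Convert to SI: a₁ = 10.35 Mm = 1.035e+07 m; a₂ = 33.65 Mm = 3.365e+07 m.
From Kepler's third law, (T₁/T₂)² = (a₁/a₂)³, so T₁/T₂ = (a₁/a₂)^(3/2).
a₁/a₂ = 1.035e+07 / 3.365e+07 = 0.307578.
T₁/T₂ = (0.307578)^(3/2) ≈ 0.1706.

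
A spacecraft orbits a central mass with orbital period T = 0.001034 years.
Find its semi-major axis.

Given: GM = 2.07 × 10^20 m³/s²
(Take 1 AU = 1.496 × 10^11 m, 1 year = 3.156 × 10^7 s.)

Convert to SI: T = 0.001034 years = 32633 s.
Invert Kepler's third law: a = (GM · T² / (4π²))^(1/3).
Substituting T = 32633 s and GM = 2.07e+20 m³/s²:
a = (2.07e+20 · (32633)² / (4π²))^(1/3) m
a ≈ 1.774e+09 m = 0.01186 AU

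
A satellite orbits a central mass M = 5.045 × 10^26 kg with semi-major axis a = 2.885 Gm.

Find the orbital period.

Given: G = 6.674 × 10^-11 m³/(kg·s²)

Convert to SI: a = 2.885 Gm = 2.885e+09 m.
GM = G · M = 6.674e-11 · 5.045e+26 = 3.36703e+16 m³/s².
Kepler's third law: T = 2π √(a³ / GM).
Substituting a = 2.885e+09 m and GM = 3.36703e+16 m³/s²:
T = 2π √((2.885e+09)³ / 3.36703e+16) s
T ≈ 5.306e+06 s = 61.41 days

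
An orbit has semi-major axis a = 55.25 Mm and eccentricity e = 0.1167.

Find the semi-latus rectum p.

Convert to SI: a = 55.25 Mm = 5.525e+07 m.
p = a (1 − e²).
p = 5.525e+07 · (1 − (0.1167)²) = 5.525e+07 · 0.986381 ≈ 5.45e+07 m = 54.5 Mm.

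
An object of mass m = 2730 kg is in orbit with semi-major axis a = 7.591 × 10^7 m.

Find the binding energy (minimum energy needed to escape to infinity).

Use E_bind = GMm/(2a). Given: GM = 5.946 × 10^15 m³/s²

Total orbital energy is E = −GMm/(2a); binding energy is E_bind = −E = GMm/(2a).
E_bind = 5.946e+15 · 2730 / (2 · 7.591e+07) J ≈ 1.069e+11 J = 106.9 GJ.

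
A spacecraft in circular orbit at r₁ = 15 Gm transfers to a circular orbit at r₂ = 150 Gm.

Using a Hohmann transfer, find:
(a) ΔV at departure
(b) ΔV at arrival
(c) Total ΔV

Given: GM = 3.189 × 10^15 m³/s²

Convert to SI: r₁ = 15 Gm = 1.5e+10 m; r₂ = 150 Gm = 1.5e+11 m.
Transfer semi-major axis: a_t = (r₁ + r₂)/2 = (1.5e+10 + 1.5e+11)/2 = 8.25e+10 m.
Circular speeds: v₁ = √(GM/r₁) = 461.086 m/s, v₂ = √(GM/r₂) = 145.808 m/s.
Transfer speeds (vis-viva v² = GM(2/r − 1/a_t)): v₁ᵗ = 621.728 m/s, v₂ᵗ = 62.1728 m/s.
(a) ΔV₁ = |v₁ᵗ − v₁| ≈ 160.6 m/s = 160.6 m/s.
(b) ΔV₂ = |v₂ − v₂ᵗ| ≈ 83.64 m/s = 83.64 m/s.
(c) ΔV_total = ΔV₁ + ΔV₂ ≈ 244.3 m/s = 244.3 m/s.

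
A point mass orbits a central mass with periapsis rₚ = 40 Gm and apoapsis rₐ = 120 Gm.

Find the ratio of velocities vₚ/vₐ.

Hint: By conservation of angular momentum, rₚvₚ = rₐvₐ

Convert to SI: rₚ = 40 Gm = 4e+10 m; rₐ = 120 Gm = 1.2e+11 m.
Conservation of angular momentum gives rₚvₚ = rₐvₐ, so vₚ/vₐ = rₐ/rₚ.
vₚ/vₐ = 1.2e+11 / 4e+10 ≈ 3.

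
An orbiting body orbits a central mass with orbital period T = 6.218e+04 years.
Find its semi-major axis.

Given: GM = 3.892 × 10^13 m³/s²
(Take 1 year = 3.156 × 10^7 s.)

Convert to SI: T = 6.218e+04 years = 1.9624e+12 s.
Invert Kepler's third law: a = (GM · T² / (4π²))^(1/3).
Substituting T = 1.9624e+12 s and GM = 3.892e+13 m³/s²:
a = (3.892e+13 · (1.9624e+12)² / (4π²))^(1/3) m
a ≈ 1.56e+12 m = 1.56 Tm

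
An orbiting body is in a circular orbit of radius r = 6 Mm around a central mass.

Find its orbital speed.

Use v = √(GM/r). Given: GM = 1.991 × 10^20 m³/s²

Convert to SI: r = 6 Mm = 6e+06 m.
For a circular orbit, gravity supplies the centripetal force, so v = √(GM / r).
v = √(1.991e+20 / 6e+06) m/s ≈ 5.76e+06 m/s = 5760 km/s.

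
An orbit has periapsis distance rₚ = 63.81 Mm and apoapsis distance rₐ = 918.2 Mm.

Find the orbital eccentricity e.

Convert to SI: rₚ = 63.81 Mm = 6.381e+07 m; rₐ = 918.2 Mm = 9.182e+08 m.
e = (rₐ − rₚ) / (rₐ + rₚ).
e = (9.182e+08 − 6.381e+07) / (9.182e+08 + 6.381e+07) = 8.5439e+08 / 9.8201e+08 ≈ 0.87.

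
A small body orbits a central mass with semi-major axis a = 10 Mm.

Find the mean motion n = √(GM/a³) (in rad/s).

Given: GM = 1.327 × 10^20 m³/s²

Convert to SI: a = 10 Mm = 1e+07 m.
n = √(GM / a³).
n = √(1.327e+20 / (1e+07)³) rad/s ≈ 0.3643 rad/s.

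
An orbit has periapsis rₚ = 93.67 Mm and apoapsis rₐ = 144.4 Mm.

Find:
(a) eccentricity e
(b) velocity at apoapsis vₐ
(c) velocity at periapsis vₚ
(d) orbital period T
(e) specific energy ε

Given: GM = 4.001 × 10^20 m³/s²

Convert to SI: rₚ = 93.67 Mm = 9.367e+07 m; rₐ = 144.4 Mm = 1.444e+08 m.
(a) e = (rₐ − rₚ)/(rₐ + rₚ) = (1.444e+08 − 9.367e+07)/(1.444e+08 + 9.367e+07) ≈ 0.2131
(b) With a = (rₚ + rₐ)/2 = 1.19035e+08 m, vₐ = √(GM (2/rₐ − 1/a)) = √(4.001e+20 · (2/1.444e+08 − 1/1.19035e+08)) m/s ≈ 1.477e+06 m/s
(c) With a = (rₚ + rₐ)/2 = 1.19035e+08 m, vₚ = √(GM (2/rₚ − 1/a)) = √(4.001e+20 · (2/9.367e+07 − 1/1.19035e+08)) m/s ≈ 2.276e+06 m/s
(d) With a = (rₚ + rₐ)/2 = 1.19035e+08 m, T = 2π √(a³/GM) = 2π √((1.19035e+08)³/4.001e+20) s ≈ 408 s
(e) With a = (rₚ + rₐ)/2 = 1.19035e+08 m, ε = −GM/(2a) = −4.001e+20/(2 · 1.19035e+08) J/kg ≈ -1.681e+12 J/kg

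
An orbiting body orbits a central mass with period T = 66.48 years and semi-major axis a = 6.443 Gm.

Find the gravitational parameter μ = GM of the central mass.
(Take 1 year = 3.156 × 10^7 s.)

Convert to SI: T = 66.48 years = 2.09811e+09 s; a = 6.443 Gm = 6.443e+09 m.
GM = 4π² · a³ / T².
GM = 4π² · (6.443e+09)³ / (2.09811e+09)² m³/s² ≈ 2.399e+12 m³/s² = 2.399 × 10^12 m³/s².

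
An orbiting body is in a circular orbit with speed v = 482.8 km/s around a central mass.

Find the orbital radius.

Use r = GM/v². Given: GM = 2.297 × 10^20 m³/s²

Convert to SI: v = 482.8 km/s = 482800 m/s.
For a circular orbit, v² = GM / r, so r = GM / v².
r = 2.297e+20 / (482800)² m ≈ 9.854e+08 m = 985.4 Mm.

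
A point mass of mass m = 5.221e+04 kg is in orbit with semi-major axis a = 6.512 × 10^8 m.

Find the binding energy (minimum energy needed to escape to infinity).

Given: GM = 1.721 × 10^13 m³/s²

Total orbital energy is E = −GMm/(2a); binding energy is E_bind = −E = GMm/(2a).
E_bind = 1.721e+13 · 5.221e+04 / (2 · 6.512e+08) J ≈ 6.899e+08 J = 689.9 MJ.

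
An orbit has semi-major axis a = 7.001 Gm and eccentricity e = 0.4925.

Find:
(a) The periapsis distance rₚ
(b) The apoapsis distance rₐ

Convert to SI: a = 7.001 Gm = 7.001e+09 m.
(a) rₚ = a(1 − e) = 7.001e+09 · (1 − 0.4925) = 7.001e+09 · 0.5075 ≈ 3.553e+09 m = 3.553 Gm.
(b) rₐ = a(1 + e) = 7.001e+09 · (1 + 0.4925) = 7.001e+09 · 1.4925 ≈ 1.045e+10 m = 10.45 Gm.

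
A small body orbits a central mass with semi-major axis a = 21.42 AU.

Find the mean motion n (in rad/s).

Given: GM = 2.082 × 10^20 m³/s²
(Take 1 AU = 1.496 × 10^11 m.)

Convert to SI: a = 21.42 AU = 3.20443e+12 m.
n = √(GM / a³).
n = √(2.082e+20 / (3.20443e+12)³) rad/s ≈ 2.515e-09 rad/s.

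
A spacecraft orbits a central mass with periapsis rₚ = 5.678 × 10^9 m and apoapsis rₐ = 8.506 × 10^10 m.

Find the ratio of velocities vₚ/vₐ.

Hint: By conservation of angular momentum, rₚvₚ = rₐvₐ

Conservation of angular momentum gives rₚvₚ = rₐvₐ, so vₚ/vₐ = rₐ/rₚ.
vₚ/vₐ = 8.506e+10 / 5.678e+09 ≈ 14.98.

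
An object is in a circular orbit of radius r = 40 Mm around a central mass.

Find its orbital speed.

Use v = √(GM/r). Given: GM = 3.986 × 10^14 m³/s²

Convert to SI: r = 40 Mm = 4e+07 m.
For a circular orbit, gravity supplies the centripetal force, so v = √(GM / r).
v = √(3.986e+14 / 4e+07) m/s ≈ 3157 m/s = 3.157 km/s.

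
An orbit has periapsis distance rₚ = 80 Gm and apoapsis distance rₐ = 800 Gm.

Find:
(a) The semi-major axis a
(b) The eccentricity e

Convert to SI: rₚ = 80 Gm = 8e+10 m; rₐ = 800 Gm = 8e+11 m.
(a) a = (rₚ + rₐ) / 2 = (8e+10 + 8e+11) / 2 ≈ 4.4e+11 m = 440 Gm.
(b) e = (rₐ − rₚ) / (rₐ + rₚ) = (8e+11 − 8e+10) / (8e+11 + 8e+10) ≈ 0.8182.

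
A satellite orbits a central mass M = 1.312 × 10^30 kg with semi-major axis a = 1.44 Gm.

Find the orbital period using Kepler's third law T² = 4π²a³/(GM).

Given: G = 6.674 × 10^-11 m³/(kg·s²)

Convert to SI: a = 1.44 Gm = 1.44e+09 m.
GM = G · M = 6.674e-11 · 1.312e+30 = 8.75629e+19 m³/s².
Kepler's third law: T = 2π √(a³ / GM).
Substituting a = 1.44e+09 m and GM = 8.75629e+19 m³/s²:
T = 2π √((1.44e+09)³ / 8.75629e+19) s
T ≈ 3.669e+04 s = 10.19 hours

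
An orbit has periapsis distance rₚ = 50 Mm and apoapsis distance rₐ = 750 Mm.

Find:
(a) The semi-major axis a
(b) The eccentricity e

Convert to SI: rₚ = 50 Mm = 5e+07 m; rₐ = 750 Mm = 7.5e+08 m.
(a) a = (rₚ + rₐ) / 2 = (5e+07 + 7.5e+08) / 2 ≈ 4e+08 m = 400 Mm.
(b) e = (rₐ − rₚ) / (rₐ + rₚ) = (7.5e+08 − 5e+07) / (7.5e+08 + 5e+07) ≈ 0.875.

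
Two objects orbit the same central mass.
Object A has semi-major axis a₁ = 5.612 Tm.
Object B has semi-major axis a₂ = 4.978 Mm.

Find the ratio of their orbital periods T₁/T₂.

Convert to SI: a₁ = 5.612 Tm = 5.612e+12 m; a₂ = 4.978 Mm = 4.978e+06 m.
From Kepler's third law, (T₁/T₂)² = (a₁/a₂)³, so T₁/T₂ = (a₁/a₂)^(3/2).
a₁/a₂ = 5.612e+12 / 4.978e+06 = 1.12736e+06.
T₁/T₂ = (1.12736e+06)^(3/2) ≈ 1.197e+09.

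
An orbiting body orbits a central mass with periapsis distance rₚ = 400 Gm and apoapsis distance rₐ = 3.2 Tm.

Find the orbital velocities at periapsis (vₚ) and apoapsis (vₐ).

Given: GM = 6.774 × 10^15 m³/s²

Convert to SI: rₚ = 400 Gm = 4e+11 m; rₐ = 3.2 Tm = 3.2e+12 m.
Use the vis-viva equation v² = GM(2/r − 1/a) with a = (rₚ + rₐ)/2 = (4e+11 + 3.2e+12)/2 = 1.8e+12 m.
vₚ = √(GM · (2/rₚ − 1/a)) = √(6.774e+15 · (2/4e+11 − 1/1.8e+12)) m/s ≈ 173.5 m/s = 173.5 m/s.
vₐ = √(GM · (2/rₐ − 1/a)) = √(6.774e+15 · (2/3.2e+12 − 1/1.8e+12)) m/s ≈ 21.69 m/s = 21.69 m/s.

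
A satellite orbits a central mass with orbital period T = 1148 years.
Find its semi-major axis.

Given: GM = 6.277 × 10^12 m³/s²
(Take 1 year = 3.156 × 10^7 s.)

Convert to SI: T = 1148 years = 3.62309e+10 s.
Invert Kepler's third law: a = (GM · T² / (4π²))^(1/3).
Substituting T = 3.62309e+10 s and GM = 6.277e+12 m³/s²:
a = (6.277e+12 · (3.62309e+10)² / (4π²))^(1/3) m
a ≈ 5.932e+10 m = 5.932 × 10^10 m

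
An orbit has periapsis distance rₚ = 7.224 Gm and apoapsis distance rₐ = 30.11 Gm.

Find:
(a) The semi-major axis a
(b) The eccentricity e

Convert to SI: rₚ = 7.224 Gm = 7.224e+09 m; rₐ = 30.11 Gm = 3.011e+10 m.
(a) a = (rₚ + rₐ) / 2 = (7.224e+09 + 3.011e+10) / 2 ≈ 1.867e+10 m = 18.67 Gm.
(b) e = (rₐ − rₚ) / (rₐ + rₚ) = (3.011e+10 − 7.224e+09) / (3.011e+10 + 7.224e+09) ≈ 0.613.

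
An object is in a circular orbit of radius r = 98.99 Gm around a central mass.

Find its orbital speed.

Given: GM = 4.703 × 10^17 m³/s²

Convert to SI: r = 98.99 Gm = 9.899e+10 m.
For a circular orbit, gravity supplies the centripetal force, so v = √(GM / r).
v = √(4.703e+17 / 9.899e+10) m/s ≈ 2180 m/s = 2.18 km/s.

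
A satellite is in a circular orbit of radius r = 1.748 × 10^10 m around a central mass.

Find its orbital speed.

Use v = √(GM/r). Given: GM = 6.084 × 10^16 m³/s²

For a circular orbit, gravity supplies the centripetal force, so v = √(GM / r).
v = √(6.084e+16 / 1.748e+10) m/s ≈ 1866 m/s = 1.866 km/s.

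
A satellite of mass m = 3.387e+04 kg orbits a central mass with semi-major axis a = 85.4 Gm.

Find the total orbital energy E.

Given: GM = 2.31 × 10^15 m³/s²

Convert to SI: a = 85.4 Gm = 8.54e+10 m.
E = −GMm / (2a).
E = −2.31e+15 · 3.387e+04 / (2 · 8.54e+10) J ≈ -4.581e+08 J = -458.1 MJ.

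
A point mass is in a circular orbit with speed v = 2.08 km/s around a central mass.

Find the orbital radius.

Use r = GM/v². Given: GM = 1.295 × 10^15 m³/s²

Convert to SI: v = 2.08 km/s = 2080 m/s.
For a circular orbit, v² = GM / r, so r = GM / v².
r = 1.295e+15 / (2080)² m ≈ 2.993e+08 m = 299.3 Mm.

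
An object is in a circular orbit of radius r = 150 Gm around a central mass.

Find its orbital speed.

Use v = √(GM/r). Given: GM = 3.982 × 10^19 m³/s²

Convert to SI: r = 150 Gm = 1.5e+11 m.
For a circular orbit, gravity supplies the centripetal force, so v = √(GM / r).
v = √(3.982e+19 / 1.5e+11) m/s ≈ 1.629e+04 m/s = 16.29 km/s.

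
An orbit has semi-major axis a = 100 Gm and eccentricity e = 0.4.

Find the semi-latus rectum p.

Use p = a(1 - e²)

Convert to SI: a = 100 Gm = 1e+11 m.
p = a (1 − e²).
p = 1e+11 · (1 − (0.4)²) = 1e+11 · 0.84 ≈ 8.4e+10 m = 84 Gm.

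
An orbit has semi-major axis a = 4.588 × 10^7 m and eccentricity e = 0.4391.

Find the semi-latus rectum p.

p = a (1 − e²).
p = 4.588e+07 · (1 − (0.4391)²) = 4.588e+07 · 0.807191 ≈ 3.703e+07 m = 3.703 × 10^7 m.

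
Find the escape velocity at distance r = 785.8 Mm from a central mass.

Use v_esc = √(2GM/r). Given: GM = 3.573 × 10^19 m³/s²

Convert to SI: r = 785.8 Mm = 7.858e+08 m.
Escape velocity comes from setting total energy to zero: ½v² − GM/r = 0 ⇒ v_esc = √(2GM / r).
v_esc = √(2 · 3.573e+19 / 7.858e+08) m/s ≈ 3.016e+05 m/s = 301.6 km/s.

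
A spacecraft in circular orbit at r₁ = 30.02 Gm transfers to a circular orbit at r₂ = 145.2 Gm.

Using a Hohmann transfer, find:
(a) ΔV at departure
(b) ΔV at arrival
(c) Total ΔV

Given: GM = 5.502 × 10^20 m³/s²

Convert to SI: r₁ = 30.02 Gm = 3.002e+10 m; r₂ = 145.2 Gm = 1.452e+11 m.
Transfer semi-major axis: a_t = (r₁ + r₂)/2 = (3.002e+10 + 1.452e+11)/2 = 8.761e+10 m.
Circular speeds: v₁ = √(GM/r₁) = 135380 m/s, v₂ = √(GM/r₂) = 61556.9 m/s.
Transfer speeds (vis-viva v² = GM(2/r − 1/a_t)): v₁ᵗ = 174286 m/s, v₂ᵗ = 36033.4 m/s.
(a) ΔV₁ = |v₁ᵗ − v₁| ≈ 3.891e+04 m/s = 38.91 km/s.
(b) ΔV₂ = |v₂ − v₂ᵗ| ≈ 2.552e+04 m/s = 25.52 km/s.
(c) ΔV_total = ΔV₁ + ΔV₂ ≈ 6.443e+04 m/s = 64.43 km/s.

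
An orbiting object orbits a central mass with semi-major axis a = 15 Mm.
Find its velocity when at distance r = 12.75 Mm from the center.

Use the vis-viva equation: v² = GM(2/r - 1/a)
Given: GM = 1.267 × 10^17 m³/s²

Convert to SI: a = 15 Mm = 1.5e+07 m; r = 12.75 Mm = 1.275e+07 m.
Vis-viva: v = √(GM · (2/r − 1/a)).
2/r − 1/a = 2/1.275e+07 − 1/1.5e+07 = 9.01961e-08 m⁻¹.
v = √(1.267e+17 · 9.01961e-08) m/s ≈ 1.069e+05 m/s = 106.9 km/s.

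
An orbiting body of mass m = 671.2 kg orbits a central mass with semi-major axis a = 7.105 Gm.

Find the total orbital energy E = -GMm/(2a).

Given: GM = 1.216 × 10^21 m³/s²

Convert to SI: a = 7.105 Gm = 7.105e+09 m.
E = −GMm / (2a).
E = −1.216e+21 · 671.2 / (2 · 7.105e+09) J ≈ -5.744e+13 J = -57.44 TJ.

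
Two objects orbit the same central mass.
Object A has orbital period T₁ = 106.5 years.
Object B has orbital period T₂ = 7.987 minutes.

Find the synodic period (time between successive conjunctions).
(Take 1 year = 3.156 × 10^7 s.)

Convert to SI: T₁ = 106.5 years = 3.36114e+09 s; T₂ = 7.987 minutes = 479.22 s.
T_syn = |T₁ · T₂ / (T₁ − T₂)|.
T_syn = |3.36114e+09 · 479.22 / (3.36114e+09 − 479.22)| s ≈ 479.2 s = 7.987 minutes.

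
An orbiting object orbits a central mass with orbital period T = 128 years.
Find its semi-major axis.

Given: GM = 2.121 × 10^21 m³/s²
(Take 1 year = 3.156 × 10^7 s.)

Convert to SI: T = 128 years = 4.03968e+09 s.
Invert Kepler's third law: a = (GM · T² / (4π²))^(1/3).
Substituting T = 4.03968e+09 s and GM = 2.121e+21 m³/s²:
a = (2.121e+21 · (4.03968e+09)² / (4π²))^(1/3) m
a ≈ 9.571e+12 m = 9.571 × 10^12 m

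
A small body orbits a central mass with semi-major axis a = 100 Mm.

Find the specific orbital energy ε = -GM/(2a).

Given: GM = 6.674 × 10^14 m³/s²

Convert to SI: a = 100 Mm = 1e+08 m.
ε = −GM / (2a).
ε = −6.674e+14 / (2 · 1e+08) J/kg ≈ -3.337e+06 J/kg = -3.337 MJ/kg.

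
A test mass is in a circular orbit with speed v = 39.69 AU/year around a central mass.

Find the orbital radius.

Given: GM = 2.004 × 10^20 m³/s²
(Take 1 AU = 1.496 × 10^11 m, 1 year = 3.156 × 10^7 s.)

Convert to SI: v = 39.69 AU/year = 188138 m/s.
For a circular orbit, v² = GM / r, so r = GM / v².
r = 2.004e+20 / (188138)² m ≈ 5.662e+09 m = 0.03785 AU.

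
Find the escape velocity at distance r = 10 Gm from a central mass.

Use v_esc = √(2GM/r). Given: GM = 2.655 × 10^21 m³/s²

Convert to SI: r = 10 Gm = 1e+10 m.
Escape velocity comes from setting total energy to zero: ½v² − GM/r = 0 ⇒ v_esc = √(2GM / r).
v_esc = √(2 · 2.655e+21 / 1e+10) m/s ≈ 7.287e+05 m/s = 728.7 km/s.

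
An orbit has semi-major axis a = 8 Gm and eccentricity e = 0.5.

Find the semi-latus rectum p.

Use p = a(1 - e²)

Convert to SI: a = 8 Gm = 8e+09 m.
p = a (1 − e²).
p = 8e+09 · (1 − (0.5)²) = 8e+09 · 0.75 ≈ 6e+09 m = 6 Gm.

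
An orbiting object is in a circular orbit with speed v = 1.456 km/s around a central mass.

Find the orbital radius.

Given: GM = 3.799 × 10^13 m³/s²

Convert to SI: v = 1.456 km/s = 1456 m/s.
For a circular orbit, v² = GM / r, so r = GM / v².
r = 3.799e+13 / (1456)² m ≈ 1.792e+07 m = 1.792 × 10^7 m.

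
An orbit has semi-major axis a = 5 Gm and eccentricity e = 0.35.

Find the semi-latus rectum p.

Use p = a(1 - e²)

Convert to SI: a = 5 Gm = 5e+09 m.
p = a (1 − e²).
p = 5e+09 · (1 − (0.35)²) = 5e+09 · 0.8775 ≈ 4.388e+09 m = 4.388 Gm.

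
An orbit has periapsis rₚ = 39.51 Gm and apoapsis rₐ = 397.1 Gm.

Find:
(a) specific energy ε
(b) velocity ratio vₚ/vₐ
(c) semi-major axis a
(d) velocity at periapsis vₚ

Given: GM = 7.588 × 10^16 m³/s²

Convert to SI: rₚ = 39.51 Gm = 3.951e+10 m; rₐ = 397.1 Gm = 3.971e+11 m.
(a) With a = (rₚ + rₐ)/2 = 2.18305e+11 m, ε = −GM/(2a) = −7.588e+16/(2 · 2.18305e+11) J/kg ≈ -1.738e+05 J/kg
(b) Conservation of angular momentum (rₚvₚ = rₐvₐ) gives vₚ/vₐ = rₐ/rₚ = 3.971e+11/3.951e+10 ≈ 10.05
(c) a = (rₚ + rₐ)/2 = (3.951e+10 + 3.971e+11)/2 ≈ 2.183e+11 m
(d) With a = (rₚ + rₐ)/2 = 2.18305e+11 m, vₚ = √(GM (2/rₚ − 1/a)) = √(7.588e+16 · (2/3.951e+10 − 1/2.18305e+11)) m/s ≈ 1869 m/s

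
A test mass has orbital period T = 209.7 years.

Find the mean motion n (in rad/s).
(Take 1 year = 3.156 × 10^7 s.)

Convert to SI: T = 209.7 years = 6.61813e+09 s.
n = 2π / T.
n = 2π / 6.61813e+09 s ≈ 9.494e-10 rad/s.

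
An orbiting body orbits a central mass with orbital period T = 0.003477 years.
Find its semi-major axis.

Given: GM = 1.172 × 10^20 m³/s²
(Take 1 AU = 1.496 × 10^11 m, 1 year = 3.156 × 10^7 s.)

Convert to SI: T = 0.003477 years = 109734 s.
Invert Kepler's third law: a = (GM · T² / (4π²))^(1/3).
Substituting T = 109734 s and GM = 1.172e+20 m³/s²:
a = (1.172e+20 · (109734)² / (4π²))^(1/3) m
a ≈ 3.294e+09 m = 0.02202 AU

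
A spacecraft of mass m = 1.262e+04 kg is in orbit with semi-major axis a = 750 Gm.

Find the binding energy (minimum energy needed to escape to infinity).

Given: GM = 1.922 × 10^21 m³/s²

Convert to SI: a = 750 Gm = 7.5e+11 m.
Total orbital energy is E = −GMm/(2a); binding energy is E_bind = −E = GMm/(2a).
E_bind = 1.922e+21 · 1.262e+04 / (2 · 7.5e+11) J ≈ 1.617e+13 J = 16.17 TJ.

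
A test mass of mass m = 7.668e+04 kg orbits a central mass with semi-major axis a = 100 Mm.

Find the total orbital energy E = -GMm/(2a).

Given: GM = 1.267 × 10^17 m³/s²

Convert to SI: a = 100 Mm = 1e+08 m.
E = −GMm / (2a).
E = −1.267e+17 · 7.668e+04 / (2 · 1e+08) J ≈ -4.858e+13 J = -48.58 TJ.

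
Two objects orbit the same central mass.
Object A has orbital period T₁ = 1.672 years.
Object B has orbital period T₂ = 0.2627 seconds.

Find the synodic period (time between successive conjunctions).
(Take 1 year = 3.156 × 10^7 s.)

Convert to SI: T₁ = 1.672 years = 5.27683e+07 s.
T_syn = |T₁ · T₂ / (T₁ − T₂)|.
T_syn = |5.27683e+07 · 0.2627 / (5.27683e+07 − 0.2627)| s ≈ 0.2627 s = 0.2627 seconds.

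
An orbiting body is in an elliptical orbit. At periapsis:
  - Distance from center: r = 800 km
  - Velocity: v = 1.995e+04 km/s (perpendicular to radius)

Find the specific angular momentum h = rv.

Convert to SI: r = 800 km = 800000 m; v = 1.995e+04 km/s = 1.995e+07 m/s.
With v perpendicular to r, h = r · v.
h = 800000 · 1.995e+07 m²/s ≈ 1.596e+13 m²/s.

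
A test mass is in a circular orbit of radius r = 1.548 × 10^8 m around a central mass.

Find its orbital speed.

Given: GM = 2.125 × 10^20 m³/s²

For a circular orbit, gravity supplies the centripetal force, so v = √(GM / r).
v = √(2.125e+20 / 1.548e+08) m/s ≈ 1.172e+06 m/s = 1172 km/s.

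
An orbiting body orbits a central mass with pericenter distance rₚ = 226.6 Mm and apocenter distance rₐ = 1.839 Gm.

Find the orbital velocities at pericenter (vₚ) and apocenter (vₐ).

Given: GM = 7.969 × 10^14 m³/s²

Convert to SI: rₚ = 226.6 Mm = 2.266e+08 m; rₐ = 1.839 Gm = 1.839e+09 m.
Use the vis-viva equation v² = GM(2/r − 1/a) with a = (rₚ + rₐ)/2 = (2.266e+08 + 1.839e+09)/2 = 1.0328e+09 m.
vₚ = √(GM · (2/rₚ − 1/a)) = √(7.969e+14 · (2/2.266e+08 − 1/1.0328e+09)) m/s ≈ 2502 m/s = 2.502 km/s.
vₐ = √(GM · (2/rₐ − 1/a)) = √(7.969e+14 · (2/1.839e+09 − 1/1.0328e+09)) m/s ≈ 308.3 m/s = 308.3 m/s.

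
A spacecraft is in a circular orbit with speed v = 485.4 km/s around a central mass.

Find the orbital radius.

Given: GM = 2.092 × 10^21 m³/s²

Convert to SI: v = 485.4 km/s = 485400 m/s.
For a circular orbit, v² = GM / r, so r = GM / v².
r = 2.092e+21 / (485400)² m ≈ 8.879e+09 m = 8.879 × 10^9 m.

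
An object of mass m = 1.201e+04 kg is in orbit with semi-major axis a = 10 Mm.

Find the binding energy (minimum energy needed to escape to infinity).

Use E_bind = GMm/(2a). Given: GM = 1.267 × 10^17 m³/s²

Convert to SI: a = 10 Mm = 1e+07 m.
Total orbital energy is E = −GMm/(2a); binding energy is E_bind = −E = GMm/(2a).
E_bind = 1.267e+17 · 1.201e+04 / (2 · 1e+07) J ≈ 7.608e+13 J = 76.08 TJ.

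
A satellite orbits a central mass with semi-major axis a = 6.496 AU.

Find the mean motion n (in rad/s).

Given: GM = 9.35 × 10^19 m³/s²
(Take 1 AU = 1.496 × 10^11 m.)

Convert to SI: a = 6.496 AU = 9.71802e+11 m.
n = √(GM / a³).
n = √(9.35e+19 / (9.71802e+11)³) rad/s ≈ 1.009e-08 rad/s.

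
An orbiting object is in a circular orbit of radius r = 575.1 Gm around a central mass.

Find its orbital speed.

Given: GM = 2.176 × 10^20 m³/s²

Convert to SI: r = 575.1 Gm = 5.751e+11 m.
For a circular orbit, gravity supplies the centripetal force, so v = √(GM / r).
v = √(2.176e+20 / 5.751e+11) m/s ≈ 1.945e+04 m/s = 19.45 km/s.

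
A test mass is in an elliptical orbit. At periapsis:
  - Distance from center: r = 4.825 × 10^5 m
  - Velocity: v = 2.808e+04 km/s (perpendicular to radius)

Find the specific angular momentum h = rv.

Convert to SI: v = 2.808e+04 km/s = 2.808e+07 m/s.
With v perpendicular to r, h = r · v.
h = 482500 · 2.808e+07 m²/s ≈ 1.355e+13 m²/s.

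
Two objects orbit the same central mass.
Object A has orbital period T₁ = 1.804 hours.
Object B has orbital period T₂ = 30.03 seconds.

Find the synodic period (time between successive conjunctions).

Convert to SI: T₁ = 1.804 hours = 6494.4 s.
T_syn = |T₁ · T₂ / (T₁ − T₂)|.
T_syn = |6494.4 · 30.03 / (6494.4 − 30.03)| s ≈ 30.17 s = 30.17 seconds.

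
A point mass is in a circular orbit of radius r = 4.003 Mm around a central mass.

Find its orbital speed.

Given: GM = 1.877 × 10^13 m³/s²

Convert to SI: r = 4.003 Mm = 4.003e+06 m.
For a circular orbit, gravity supplies the centripetal force, so v = √(GM / r).
v = √(1.877e+13 / 4.003e+06) m/s ≈ 2165 m/s = 2.165 km/s.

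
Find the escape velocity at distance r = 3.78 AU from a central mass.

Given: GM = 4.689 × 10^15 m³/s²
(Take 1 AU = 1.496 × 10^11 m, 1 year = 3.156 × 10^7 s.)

Convert to SI: r = 3.78 AU = 5.65488e+11 m.
Escape velocity comes from setting total energy to zero: ½v² − GM/r = 0 ⇒ v_esc = √(2GM / r).
v_esc = √(2 · 4.689e+15 / 5.65488e+11) m/s ≈ 128.8 m/s = 0.02717 AU/year.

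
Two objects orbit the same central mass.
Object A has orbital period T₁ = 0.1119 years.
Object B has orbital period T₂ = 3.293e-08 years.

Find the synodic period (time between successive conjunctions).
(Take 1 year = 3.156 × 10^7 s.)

Convert to SI: T₁ = 0.1119 years = 3.53156e+06 s; T₂ = 3.293e-08 years = 1.03927 s.
T_syn = |T₁ · T₂ / (T₁ − T₂)|.
T_syn = |3.53156e+06 · 1.03927 / (3.53156e+06 − 1.03927)| s ≈ 1.039 s = 3.293e-08 years.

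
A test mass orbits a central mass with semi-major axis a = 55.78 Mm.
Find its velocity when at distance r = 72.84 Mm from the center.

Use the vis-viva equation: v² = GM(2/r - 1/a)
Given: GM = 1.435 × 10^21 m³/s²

Convert to SI: a = 55.78 Mm = 5.578e+07 m; r = 72.84 Mm = 7.284e+07 m.
Vis-viva: v = √(GM · (2/r − 1/a)).
2/r − 1/a = 2/7.284e+07 − 1/5.578e+07 = 9.52987e-09 m⁻¹.
v = √(1.435e+21 · 9.52987e-09) m/s ≈ 3.698e+06 m/s = 3698 km/s.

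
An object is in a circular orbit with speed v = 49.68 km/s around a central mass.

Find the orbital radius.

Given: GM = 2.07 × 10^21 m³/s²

Convert to SI: v = 49.68 km/s = 49680 m/s.
For a circular orbit, v² = GM / r, so r = GM / v².
r = 2.07e+21 / (49680)² m ≈ 8.387e+11 m = 8.387 × 10^11 m.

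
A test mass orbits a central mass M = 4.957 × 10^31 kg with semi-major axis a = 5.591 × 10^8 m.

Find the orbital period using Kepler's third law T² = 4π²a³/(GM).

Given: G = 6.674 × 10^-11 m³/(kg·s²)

GM = G · M = 6.674e-11 · 4.957e+31 = 3.3083e+21 m³/s².
Kepler's third law: T = 2π √(a³ / GM).
Substituting a = 5.591e+08 m and GM = 3.3083e+21 m³/s²:
T = 2π √((5.591e+08)³ / 3.3083e+21) s
T ≈ 1444 s = 24.07 minutes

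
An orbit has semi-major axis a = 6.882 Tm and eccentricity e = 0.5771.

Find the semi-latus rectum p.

Convert to SI: a = 6.882 Tm = 6.882e+12 m.
p = a (1 − e²).
p = 6.882e+12 · (1 − (0.5771)²) = 6.882e+12 · 0.666956 ≈ 4.59e+12 m = 4.59 Tm.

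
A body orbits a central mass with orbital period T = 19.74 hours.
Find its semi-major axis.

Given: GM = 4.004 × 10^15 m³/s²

Convert to SI: T = 19.74 hours = 71064 s.
Invert Kepler's third law: a = (GM · T² / (4π²))^(1/3).
Substituting T = 71064 s and GM = 4.004e+15 m³/s²:
a = (4.004e+15 · (71064)² / (4π²))^(1/3) m
a ≈ 8.001e+07 m = 80.01 Mm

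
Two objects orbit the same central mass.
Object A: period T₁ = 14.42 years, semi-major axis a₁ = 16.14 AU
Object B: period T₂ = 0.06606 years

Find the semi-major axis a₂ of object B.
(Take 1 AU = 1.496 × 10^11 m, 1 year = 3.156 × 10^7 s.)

Convert to SI: T₁ = 14.42 years = 4.55095e+08 s; a₁ = 16.14 AU = 2.41454e+12 m; T₂ = 0.06606 years = 2.08485e+06 s.
Kepler's third law: (T₁/T₂)² = (a₁/a₂)³ ⇒ a₂ = a₁ · (T₂/T₁)^(2/3).
T₂/T₁ = 2.08485e+06 / 4.55095e+08 = 0.00458114.
a₂ = 2.41454e+12 · (0.00458114)^(2/3) m ≈ 6.66e+10 m = 0.4452 AU.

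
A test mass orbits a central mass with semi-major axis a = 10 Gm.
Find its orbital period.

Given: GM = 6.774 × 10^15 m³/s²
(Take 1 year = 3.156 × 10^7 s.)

Convert to SI: a = 10 Gm = 1e+10 m.
Kepler's third law: T = 2π √(a³ / GM).
Substituting a = 1e+10 m and GM = 6.774e+15 m³/s²:
T = 2π √((1e+10)³ / 6.774e+15) s
T ≈ 7.634e+07 s = 2.419 years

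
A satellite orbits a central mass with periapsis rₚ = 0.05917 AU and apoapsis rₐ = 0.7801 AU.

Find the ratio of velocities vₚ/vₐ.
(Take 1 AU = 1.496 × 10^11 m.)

Convert to SI: rₚ = 0.05917 AU = 8.85183e+09 m; rₐ = 0.7801 AU = 1.16703e+11 m.
Conservation of angular momentum gives rₚvₚ = rₐvₐ, so vₚ/vₐ = rₐ/rₚ.
vₚ/vₐ = 1.16703e+11 / 8.85183e+09 ≈ 13.18.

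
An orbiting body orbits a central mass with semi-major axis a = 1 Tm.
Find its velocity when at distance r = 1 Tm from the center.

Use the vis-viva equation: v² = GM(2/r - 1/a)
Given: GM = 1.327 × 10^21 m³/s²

Convert to SI: a = 1 Tm = 1e+12 m; r = 1 Tm = 1e+12 m.
Vis-viva: v = √(GM · (2/r − 1/a)).
2/r − 1/a = 2/1e+12 − 1/1e+12 = 1e-12 m⁻¹.
v = √(1.327e+21 · 1e-12) m/s ≈ 3.643e+04 m/s = 36.43 km/s.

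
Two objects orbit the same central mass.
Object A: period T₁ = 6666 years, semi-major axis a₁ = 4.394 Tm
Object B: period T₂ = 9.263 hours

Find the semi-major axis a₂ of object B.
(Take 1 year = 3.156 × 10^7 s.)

Convert to SI: T₁ = 6666 years = 2.10379e+11 s; a₁ = 4.394 Tm = 4.394e+12 m; T₂ = 9.263 hours = 33346.8 s.
Kepler's third law: (T₁/T₂)² = (a₁/a₂)³ ⇒ a₂ = a₁ · (T₂/T₁)^(2/3).
T₂/T₁ = 33346.8 / 2.10379e+11 = 1.58508e-07.
a₂ = 4.394e+12 · (1.58508e-07)^(2/3) m ≈ 1.287e+08 m = 128.7 Mm.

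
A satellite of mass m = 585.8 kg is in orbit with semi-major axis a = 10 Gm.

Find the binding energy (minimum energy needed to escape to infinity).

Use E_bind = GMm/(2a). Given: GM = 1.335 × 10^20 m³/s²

Convert to SI: a = 10 Gm = 1e+10 m.
Total orbital energy is E = −GMm/(2a); binding energy is E_bind = −E = GMm/(2a).
E_bind = 1.335e+20 · 585.8 / (2 · 1e+10) J ≈ 3.91e+12 J = 3.91 TJ.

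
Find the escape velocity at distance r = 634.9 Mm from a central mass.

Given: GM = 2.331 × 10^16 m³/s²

Convert to SI: r = 634.9 Mm = 6.349e+08 m.
Escape velocity comes from setting total energy to zero: ½v² − GM/r = 0 ⇒ v_esc = √(2GM / r).
v_esc = √(2 · 2.331e+16 / 6.349e+08) m/s ≈ 8569 m/s = 8.569 km/s.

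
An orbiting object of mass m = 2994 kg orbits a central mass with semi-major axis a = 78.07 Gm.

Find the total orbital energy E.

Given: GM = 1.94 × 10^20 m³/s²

Convert to SI: a = 78.07 Gm = 7.807e+10 m.
E = −GMm / (2a).
E = −1.94e+20 · 2994 / (2 · 7.807e+10) J ≈ -3.72e+12 J = -3.72 TJ.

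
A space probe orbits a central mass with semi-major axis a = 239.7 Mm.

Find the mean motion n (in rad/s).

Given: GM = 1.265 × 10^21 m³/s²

Convert to SI: a = 239.7 Mm = 2.397e+08 m.
n = √(GM / a³).
n = √(1.265e+21 / (2.397e+08)³) rad/s ≈ 0.009584 rad/s.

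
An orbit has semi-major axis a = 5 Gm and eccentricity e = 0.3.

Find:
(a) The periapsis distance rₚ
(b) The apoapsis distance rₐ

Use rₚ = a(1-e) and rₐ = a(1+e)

Convert to SI: a = 5 Gm = 5e+09 m.
(a) rₚ = a(1 − e) = 5e+09 · (1 − 0.3) = 5e+09 · 0.7 ≈ 3.5e+09 m = 3.5 Gm.
(b) rₐ = a(1 + e) = 5e+09 · (1 + 0.3) = 5e+09 · 1.3 ≈ 6.5e+09 m = 6.5 Gm.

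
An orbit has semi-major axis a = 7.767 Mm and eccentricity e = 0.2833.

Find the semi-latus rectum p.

Convert to SI: a = 7.767 Mm = 7.767e+06 m.
p = a (1 − e²).
p = 7.767e+06 · (1 − (0.2833)²) = 7.767e+06 · 0.919741 ≈ 7.144e+06 m = 7.144 Mm.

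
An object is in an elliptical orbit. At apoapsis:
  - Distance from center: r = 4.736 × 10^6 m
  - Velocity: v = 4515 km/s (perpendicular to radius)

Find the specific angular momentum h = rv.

Convert to SI: v = 4515 km/s = 4.515e+06 m/s.
With v perpendicular to r, h = r · v.
h = 4.736e+06 · 4.515e+06 m²/s ≈ 2.138e+13 m²/s.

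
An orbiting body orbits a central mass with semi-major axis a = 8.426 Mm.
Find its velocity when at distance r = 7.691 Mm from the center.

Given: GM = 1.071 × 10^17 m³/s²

Convert to SI: a = 8.426 Mm = 8.426e+06 m; r = 7.691 Mm = 7.691e+06 m.
Vis-viva: v = √(GM · (2/r − 1/a)).
2/r − 1/a = 2/7.691e+06 − 1/8.426e+06 = 1.41364e-07 m⁻¹.
v = √(1.071e+17 · 1.41364e-07) m/s ≈ 1.23e+05 m/s = 123 km/s.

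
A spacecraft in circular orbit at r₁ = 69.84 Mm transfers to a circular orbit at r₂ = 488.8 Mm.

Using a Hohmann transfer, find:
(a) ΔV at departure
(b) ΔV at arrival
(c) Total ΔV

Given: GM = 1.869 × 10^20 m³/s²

Convert to SI: r₁ = 69.84 Mm = 6.984e+07 m; r₂ = 488.8 Mm = 4.888e+08 m.
Transfer semi-major axis: a_t = (r₁ + r₂)/2 = (6.984e+07 + 4.888e+08)/2 = 2.7932e+08 m.
Circular speeds: v₁ = √(GM/r₁) = 1.63588e+06 m/s, v₂ = √(GM/r₂) = 618357 m/s.
Transfer speeds (vis-viva v² = GM(2/r − 1/a_t)): v₁ᵗ = 2.16405e+06 m/s, v₂ᵗ = 309200 m/s.
(a) ΔV₁ = |v₁ᵗ − v₁| ≈ 5.282e+05 m/s = 528.2 km/s.
(b) ΔV₂ = |v₂ − v₂ᵗ| ≈ 3.092e+05 m/s = 309.2 km/s.
(c) ΔV_total = ΔV₁ + ΔV₂ ≈ 8.373e+05 m/s = 837.3 km/s.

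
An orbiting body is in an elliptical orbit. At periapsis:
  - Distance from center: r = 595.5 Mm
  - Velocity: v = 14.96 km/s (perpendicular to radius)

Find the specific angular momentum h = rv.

Convert to SI: r = 595.5 Mm = 5.955e+08 m; v = 14.96 km/s = 14960 m/s.
With v perpendicular to r, h = r · v.
h = 5.955e+08 · 14960 m²/s ≈ 8.909e+12 m²/s.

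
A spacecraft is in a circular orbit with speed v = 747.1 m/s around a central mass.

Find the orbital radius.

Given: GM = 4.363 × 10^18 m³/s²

For a circular orbit, v² = GM / r, so r = GM / v².
r = 4.363e+18 / (747.1)² m ≈ 7.817e+12 m = 7.817 Tm.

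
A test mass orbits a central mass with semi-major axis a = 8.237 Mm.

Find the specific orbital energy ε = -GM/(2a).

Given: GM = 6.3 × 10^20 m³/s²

Convert to SI: a = 8.237 Mm = 8.237e+06 m.
ε = −GM / (2a).
ε = −6.3e+20 / (2 · 8.237e+06) J/kg ≈ -3.824e+13 J/kg = -3.824e+04 GJ/kg.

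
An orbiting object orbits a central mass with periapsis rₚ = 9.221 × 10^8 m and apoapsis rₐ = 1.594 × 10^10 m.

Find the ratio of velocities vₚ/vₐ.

Conservation of angular momentum gives rₚvₚ = rₐvₐ, so vₚ/vₐ = rₐ/rₚ.
vₚ/vₐ = 1.594e+10 / 9.221e+08 ≈ 17.29.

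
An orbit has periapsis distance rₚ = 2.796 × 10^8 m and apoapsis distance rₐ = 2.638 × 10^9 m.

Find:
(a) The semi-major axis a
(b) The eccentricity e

(a) a = (rₚ + rₐ) / 2 = (2.796e+08 + 2.638e+09) / 2 ≈ 1.459e+09 m = 1.459 × 10^9 m.
(b) e = (rₐ − rₚ) / (rₐ + rₚ) = (2.638e+09 − 2.796e+08) / (2.638e+09 + 2.796e+08) ≈ 0.8083.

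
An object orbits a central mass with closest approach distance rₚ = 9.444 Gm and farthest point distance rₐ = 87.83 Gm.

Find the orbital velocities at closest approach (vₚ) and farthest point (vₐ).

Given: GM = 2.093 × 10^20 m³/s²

Convert to SI: rₚ = 9.444 Gm = 9.444e+09 m; rₐ = 87.83 Gm = 8.783e+10 m.
Use the vis-viva equation v² = GM(2/r − 1/a) with a = (rₚ + rₐ)/2 = (9.444e+09 + 8.783e+10)/2 = 4.8637e+10 m.
vₚ = √(GM · (2/rₚ − 1/a)) = √(2.093e+20 · (2/9.444e+09 − 1/4.8637e+10)) m/s ≈ 2.001e+05 m/s = 200.1 km/s.
vₐ = √(GM · (2/rₐ − 1/a)) = √(2.093e+20 · (2/8.783e+10 − 1/4.8637e+10)) m/s ≈ 2.151e+04 m/s = 21.51 km/s.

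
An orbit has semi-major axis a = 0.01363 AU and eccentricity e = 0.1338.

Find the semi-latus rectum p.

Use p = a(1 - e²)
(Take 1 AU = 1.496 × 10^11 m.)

Convert to SI: a = 0.01363 AU = 2.03905e+09 m.
p = a (1 − e²).
p = 2.03905e+09 · (1 − (0.1338)²) = 2.03905e+09 · 0.982098 ≈ 2.003e+09 m = 0.01339 AU.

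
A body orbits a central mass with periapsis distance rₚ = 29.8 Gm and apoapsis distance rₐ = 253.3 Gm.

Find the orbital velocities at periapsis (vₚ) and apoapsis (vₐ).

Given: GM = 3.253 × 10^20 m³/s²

Convert to SI: rₚ = 29.8 Gm = 2.98e+10 m; rₐ = 253.3 Gm = 2.533e+11 m.
Use the vis-viva equation v² = GM(2/r − 1/a) with a = (rₚ + rₐ)/2 = (2.98e+10 + 2.533e+11)/2 = 1.4155e+11 m.
vₚ = √(GM · (2/rₚ − 1/a)) = √(3.253e+20 · (2/2.98e+10 − 1/1.4155e+11)) m/s ≈ 1.398e+05 m/s = 139.8 km/s.
vₐ = √(GM · (2/rₐ − 1/a)) = √(3.253e+20 · (2/2.533e+11 − 1/1.4155e+11)) m/s ≈ 1.644e+04 m/s = 16.44 km/s.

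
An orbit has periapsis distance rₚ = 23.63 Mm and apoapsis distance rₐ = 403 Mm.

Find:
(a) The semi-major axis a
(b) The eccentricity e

Convert to SI: rₚ = 23.63 Mm = 2.363e+07 m; rₐ = 403 Mm = 4.03e+08 m.
(a) a = (rₚ + rₐ) / 2 = (2.363e+07 + 4.03e+08) / 2 ≈ 2.133e+08 m = 213.3 Mm.
(b) e = (rₐ − rₚ) / (rₐ + rₚ) = (4.03e+08 − 2.363e+07) / (4.03e+08 + 2.363e+07) ≈ 0.8892.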